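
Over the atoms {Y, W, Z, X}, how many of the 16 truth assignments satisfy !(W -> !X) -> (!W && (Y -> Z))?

12

Initial set: {(!(W -> !X) -> (!W && (Y -> Z)))}.
(!(W -> !X) -> (!W && (Y -> Z))): β-rule — branch into !!(W -> !X)  //  (!W && (Y -> Z)).
  branch 1 (add !!(W -> !X)):
    !!(W -> !X): β-rule — branch into !W  //  !X.
      branch 1.1 (add !W):
        ○ open, literals {W=false}.
      branch 1.2 (add !X):
        ○ open, literals {X=false}.
  branch 2 (add (!W && (Y -> Z))):
    (!W && (Y -> Z)): α-rule — add !W, (Y -> Z).
    (Y -> Z): β-rule — branch into !Y  //  Z.
      branch 2.1 (add !Y):
        ○ open, literals {W=false, Y=false}.
      branch 2.2 (add Z):
        ○ open, literals {W=false, Z=true}.
0 branches closed, 4 open.
Each open branch fixes some atoms; the unmentioned ones are free. Counting distinct full assignments: branch {W=false} (Y, Z, X) contributes 8 new; branch {X=false} (Y, W, Z) contributes 4 new; branch {W=false, Y=false} (Z, X) contributes 0 new; branch {W=false, Z=true} (Y, X) contributes 0 new. Total: 12.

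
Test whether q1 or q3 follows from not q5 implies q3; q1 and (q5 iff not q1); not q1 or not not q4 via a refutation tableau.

Yes

Initial set: {T (not q5 implies q3); T (q1 and (q5 iff not q1)); T (not q1 or not not q4); F (q1 or q3)}.
T (q1 and (q5 iff not q1)): α-rule — add T q1, T (q5 iff not q1).
F (q1 or q3): α-rule — add F q1, F q3.
× closes — contains both q1 and not q1.
All 1 branch closes.
Every branch closed, so the premises entail the conclusion.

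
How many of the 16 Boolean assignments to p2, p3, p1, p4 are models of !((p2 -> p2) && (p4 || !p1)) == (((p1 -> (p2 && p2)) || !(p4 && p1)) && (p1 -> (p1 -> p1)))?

6

Initial set: {(!((p2 -> p2) && (p4 || !p1)) == (((p1 -> (p2 && p2)) || !(p4 && p1)) && (p1 -> (p1 -> p1))))}.
(!((p2 -> p2) && (p4 || !p1)) == (((p1 -> (p2 && p2)) || !(p4 && p1)) && (p1 -> (p1 -> p1)))): β-rule — branch into !((p2 -> p2) && (p4 || !p1)), (((p1 -> (p2 && p2)) || !(p4 && p1)) && (p1 -> (p1 -> p1)))  //  !!((p2 -> p2) && (p4 || !p1)), !(((p1 -> (p2 && p2)) || !(p4 && p1)) && (p1 -> (p1 -> p1))).
  branch 1 (add !((p2 -> p2) && (p4 || !p1)), (((p1 -> (p2 && p2)) || !(p4 && p1)) && (p1 -> (p1 -> p1)))):
    (((p1 -> (p2 && p2)) || !(p4 && p1)) && (p1 -> (p1 -> p1))): α-rule — add ((p1 -> (p2 && p2)) || !(p4 && p1)), (p1 -> (p1 -> p1)).
    !((p2 -> p2) && (p4 || !p1)): β-rule — branch into !(p2 -> p2)  //  !(p4 || !p1).
      branch 1.1 (add !(p2 -> p2)):
        !(p2 -> p2): α-rule — add p2, !p2.
        × closes — contains both p2 and !p2.
      branch 1.2 (add !(p4 || !p1)):
        !(p4 || !p1): α-rule — add !p4, !!p1.
        ((p1 -> (p2 && p2)) || !(p4 && p1)): β-rule — branch into (p1 -> (p2 && p2))  //  !(p4 && p1).
          branch 1.2.1 (add (p1 -> (p2 && p2))):
            (p1 -> (p1 -> p1)): β-rule — branch into !p1  //  (p1 -> p1).
              branch 1.2.1.1 (add !p1):
                × closes — contains both p1 and !p1.
              branch 1.2.1.2 (add (p1 -> p1)):
                (p1 -> (p2 && p2)): β-rule — branch into !p1  //  (p2 && p2).
                  branch 1.2.1.2.1 (add !p1):
                    × closes — contains both p1 and !p1.
                  branch 1.2.1.2.2 (add (p2 && p2)):
                    (p2 && p2): α-rule — add p2, p2.
                    (p1 -> p1): β-rule — branch into !p1  //  p1.
                      branch 1.2.1.2.2.1 (add !p1):
                        × closes — contains both p1 and !p1.
                      branch 1.2.1.2.2.2 (add p1):
                        ○ open, literals {p1=T, p2=T, p4=F}.
          branch 1.2.2 (add !(p4 && p1)):
            (p1 -> (p1 -> p1)): β-rule — branch into !p1  //  (p1 -> p1).
              branch 1.2.2.1 (add !p1):
                × closes — contains both p1 and !p1.
              branch 1.2.2.2 (add (p1 -> p1)):
                !(p4 && p1): β-rule — branch into !p4  //  !p1.
                  branch 1.2.2.2.1 (add !p4):
                    (p1 -> p1): β-rule — branch into !p1  //  p1.
                      branch 1.2.2.2.1.1 (add !p1):
                        × closes — contains both p1 and !p1.
                      branch 1.2.2.2.1.2 (add p1):
                        ○ open, literals {p1=T, p4=F}.
                  branch 1.2.2.2.2 (add !p1):
                    × closes — contains both p1 and !p1.
  branch 2 (add !!((p2 -> p2) && (p4 || !p1)), !(((p1 -> (p2 && p2)) || !(p4 && p1)) && (p1 -> (p1 -> p1)))):
    !!((p2 -> p2) && (p4 || !p1)): α-rule — add (p2 -> p2), (p4 || !p1).
    !(((p1 -> (p2 && p2)) || !(p4 && p1)) && (p1 -> (p1 -> p1))): β-rule — branch into !((p1 -> (p2 && p2)) || !(p4 && p1))  //  !(p1 -> (p1 -> p1)).
      branch 2.1 (add !((p1 -> (p2 && p2)) || !(p4 && p1))):
        !((p1 -> (p2 && p2)) || !(p4 && p1)): α-rule — add !(p1 -> (p2 && p2)), !!(p4 && p1).
        !(p1 -> (p2 && p2)): α-rule — add p1, !(p2 && p2).
        !!(p4 && p1): α-rule — add p4, p1.
        (p2 -> p2): β-rule — branch into !p2  //  p2.
          branch 2.1.1 (add !p2):
            (p4 || !p1): β-rule — branch into p4  //  !p1.
              branch 2.1.1.1 (add p4):
                !(p2 && p2): β-rule — branch into !p2  //  !p2.
                  branch 2.1.1.1.1 (add !p2):
                    ○ open, literals {p1=T, p2=F, p4=T}.
                  branch 2.1.1.1.2 (add !p2):
                    ○ open, literals {p1=T, p2=F, p4=T}.
              branch 2.1.1.2 (add !p1):
                × closes — contains both p1 and !p1.
          branch 2.1.2 (add p2):
            (p4 || !p1): β-rule — branch into p4  //  !p1.
              branch 2.1.2.1 (add p4):
                !(p2 && p2): β-rule — branch into !p2  //  !p2.
                  branch 2.1.2.1.1 (add !p2):
                    × closes — contains both p2 and !p2.
                  branch 2.1.2.1.2 (add !p2):
                    × closes — contains both p2 and !p2.
              branch 2.1.2.2 (add !p1):
                × closes — contains both p1 and !p1.
      branch 2.2 (add !(p1 -> (p1 -> p1))):
        !(p1 -> (p1 -> p1)): α-rule — add p1, !(p1 -> p1).
        !(p1 -> p1): α-rule — add p1, !p1.
        × closes — contains both p1 and !p1.
12 branches closed, 4 open.
Each open branch fixes some atoms; the unmentioned ones are free. Counting distinct full assignments: branch {p1=T, p2=T, p4=F} (p3) contributes 2 new; branch {p1=T, p4=F} (p2, p3) contributes 2 new; branch {p1=T, p2=F, p4=T} (p3) contributes 2 new; branch {p1=T, p2=F, p4=T} (p3) contributes 0 new. Total: 6.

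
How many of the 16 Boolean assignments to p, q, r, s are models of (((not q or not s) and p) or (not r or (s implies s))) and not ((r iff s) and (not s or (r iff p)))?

10

Initial set: {((((not q or not s) and p) or (not r or (s implies s))) and not ((r iff s) and (not s or (r iff p))))}.
((((not q or not s) and p) or (not r or (s implies s))) and not ((r iff s) and (not s or (r iff p)))): α-rule — add (((not q or not s) and p) or (not r or (s implies s))), not ((r iff s) and (not s or (r iff p))).
(((not q or not s) and p) or (not r or (s implies s))): β-rule — branch into ((not q or not s) and p)  //  (not r or (s implies s)).
  branch 1 (add ((not q or not s) and p)):
    ((not q or not s) and p): α-rule — add (not q or not s), p.
    not ((r iff s) and (not s or (r iff p))): β-rule — branch into not (r iff s)  //  not (not s or (r iff p)).
      branch 1.1 (add not (r iff s)):
        (not q or not s): β-rule — branch into not q  //  not s.
          branch 1.1.1 (add not q):
            not (r iff s): β-rule — branch into r, not s  //  not r, s.
              branch 1.1.1.1 (add r, not s):
                ○ open, literals {p=1, q=0, r=1, s=0}.
              branch 1.1.1.2 (add not r, s):
                ○ open, literals {p=1, q=0, r=0, s=1}.
          branch 1.1.2 (add not s):
            not (r iff s): β-rule — branch into r, not s  //  not r, s.
              branch 1.1.2.1 (add r, not s):
                ○ open, literals {p=1, r=1, s=0}.
              branch 1.1.2.2 (add not r, s):
                × closes — contains both s and not s.
      branch 1.2 (add not (not s or (r iff p))):
        not (not s or (r iff p)): α-rule — add not not s, not (r iff p).
        (not q or not s): β-rule — branch into not q  //  not s.
          branch 1.2.1 (add not q):
            not (r iff p): β-rule — branch into r, not p  //  not r, p.
              branch 1.2.1.1 (add r, not p):
                × closes — contains both p and not p.
              branch 1.2.1.2 (add not r, p):
                ○ open, literals {p=1, q=0, r=0, s=1}.
          branch 1.2.2 (add not s):
            × closes — contains both s and not s.
  branch 2 (add (not r or (s implies s))):
    not ((r iff s) and (not s or (r iff p))): β-rule — branch into not (r iff s)  //  not (not s or (r iff p)).
      branch 2.1 (add not (r iff s)):
        (not r or (s implies s)): β-rule — branch into not r  //  (s implies s).
          branch 2.1.1 (add not r):
            not (r iff s): β-rule — branch into r, not s  //  not r, s.
              branch 2.1.1.1 (add r, not s):
                × closes — contains both r and not r.
              branch 2.1.1.2 (add not r, s):
                ○ open, literals {r=0, s=1}.
          branch 2.1.2 (add (s implies s)):
            not (r iff s): β-rule — branch into r, not s  //  not r, s.
              branch 2.1.2.1 (add r, not s):
                (s implies s): β-rule — branch into not s  //  s.
                  branch 2.1.2.1.1 (add not s):
                    ○ open, literals {r=1, s=0}.
                  branch 2.1.2.1.2 (add s):
                    × closes — contains both s and not s.
              branch 2.1.2.2 (add not r, s):
                (s implies s): β-rule — branch into not s  //  s.
                  branch 2.1.2.2.1 (add not s):
                    × closes — contains both s and not s.
                  branch 2.1.2.2.2 (add s):
                    ○ open, literals {r=0, s=1}.
      branch 2.2 (add not (not s or (r iff p))):
        not (not s or (r iff p)): α-rule — add not not s, not (r iff p).
        (not r or (s implies s)): β-rule — branch into not r  //  (s implies s).
          branch 2.2.1 (add not r):
            not (r iff p): β-rule — branch into r, not p  //  not r, p.
              branch 2.2.1.1 (add r, not p):
                × closes — contains both r and not r.
              branch 2.2.1.2 (add not r, p):
                ○ open, literals {p=1, r=0, s=1}.
          branch 2.2.2 (add (s implies s)):
            not (r iff p): β-rule — branch into r, not p  //  not r, p.
              branch 2.2.2.1 (add r, not p):
                (s implies s): β-rule — branch into not s  //  s.
                  branch 2.2.2.1.1 (add not s):
                    × closes — contains both s and not s.
                  branch 2.2.2.1.2 (add s):
                    ○ open, literals {p=0, r=1, s=1}.
              branch 2.2.2.2 (add not r, p):
                (s implies s): β-rule — branch into not s  //  s.
                  branch 2.2.2.2.1 (add not s):
                    × closes — contains both s and not s.
                  branch 2.2.2.2.2 (add s):
                    ○ open, literals {p=1, r=0, s=1}.
9 branches closed, 10 open.
Each open branch fixes some atoms; the unmentioned ones are free. Counting distinct full assignments: branch {p=1, q=0, r=1, s=0} (none free) contributes 1 new; branch {p=1, q=0, r=0, s=1} (none free) contributes 1 new; branch {p=1, r=1, s=0} (q) contributes 1 new; branch {p=1, q=0, r=0, s=1} (none free) contributes 0 new; branch {r=0, s=1} (p, q) contributes 3 new; branch {r=1, s=0} (p, q) contributes 2 new; branch {r=0, s=1} (p, q) contributes 0 new; branch {p=1, r=0, s=1} (q) contributes 0 new; branch {p=0, r=1, s=1} (q) contributes 2 new; branch {p=1, r=0, s=1} (q) contributes 0 new. Total: 10.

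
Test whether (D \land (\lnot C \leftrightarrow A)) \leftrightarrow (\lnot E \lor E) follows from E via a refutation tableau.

No

Initial set: {E; \lnot ((D \land (\lnot C \leftrightarrow A)) \leftrightarrow (\lnot E \lor E))}.
\lnot ((D \land (\lnot C \leftrightarrow A)) \leftrightarrow (\lnot E \lor E)): β-rule — branch into (D \land (\lnot C \leftrightarrow A)), \lnot (\lnot E \lor E)  //  \lnot (D \land (\lnot C \leftrightarrow A)), (\lnot E \lor E).
  branch 1 (add (D \land (\lnot C \leftrightarrow A)), \lnot (\lnot E \lor E)):
    (D \land (\lnot C \leftrightarrow A)): α-rule — add D, (\lnot C \leftrightarrow A).
    \lnot (\lnot E \lor E): α-rule — add \lnot \lnot E, \lnot E.
    × closes — contains both E and \lnot E.
  branch 2 (add \lnot (D \land (\lnot C \leftrightarrow A)), (\lnot E \lor E)):
    \lnot (D \land (\lnot C \leftrightarrow A)): β-rule — branch into \lnot D  //  \lnot (\lnot C \leftrightarrow A).
      branch 2.1 (add \lnot D):
        (\lnot E \lor E): β-rule — branch into \lnot E  //  E.
          branch 2.1.1 (add \lnot E):
            × closes — contains both E and \lnot E.
          branch 2.1.2 (add E):
            ○ open, literals {D=0, E=1}.
      branch 2.2 (add \lnot (\lnot C \leftrightarrow A)):
        (\lnot E \lor E): β-rule — branch into \lnot E  //  E.
          branch 2.2.1 (add \lnot E):
            × closes — contains both E and \lnot E.
          branch 2.2.2 (add E):
            \lnot (\lnot C \leftrightarrow A): β-rule — branch into \lnot C, \lnot A  //  \lnot \lnot C, A.
              branch 2.2.2.1 (add \lnot C, \lnot A):
                ○ open, literals {A=0, C=0, E=1}.
              branch 2.2.2.2 (add \lnot \lnot C, A):
                ○ open, literals {A=1, C=1, E=1}.
3 branches closed, 3 open.
An open branch gives a countermodel: D=0, E=1 (unmentioned atoms arbitrary); the premises hold there but the conclusion fails.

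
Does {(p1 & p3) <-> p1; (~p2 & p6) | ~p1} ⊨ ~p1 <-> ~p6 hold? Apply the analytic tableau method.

No

Initial set: {((p1 & p3) <-> p1); ((~p2 & p6) | ~p1); ~(~p1 <-> ~p6)}.
((p1 & p3) <-> p1): β-rule — branch into (p1 & p3), p1  //  ~(p1 & p3), ~p1.
  branch 1 (add (p1 & p3), p1):
    (p1 & p3): α-rule — add p1, p3.
    ((~p2 & p6) | ~p1): β-rule — branch into (~p2 & p6)  //  ~p1.
      branch 1.1 (add (~p2 & p6)):
        (~p2 & p6): α-rule — add ~p2, p6.
        ~(~p1 <-> ~p6): β-rule — branch into ~p1, ~~p6  //  ~~p1, ~p6.
          branch 1.1.1 (add ~p1, ~~p6):
            × closes — contains both p1 and ~p1.
          branch 1.1.2 (add ~~p1, ~p6):
            × closes — contains both p6 and ~p6.
      branch 1.2 (add ~p1):
        × closes — contains both p1 and ~p1.
  branch 2 (add ~(p1 & p3), ~p1):
    ((~p2 & p6) | ~p1): β-rule — branch into (~p2 & p6)  //  ~p1.
      branch 2.1 (add (~p2 & p6)):
        (~p2 & p6): α-rule — add ~p2, p6.
        ~(~p1 <-> ~p6): β-rule — branch into ~p1, ~~p6  //  ~~p1, ~p6.
          branch 2.1.1 (add ~p1, ~~p6):
            ~(p1 & p3): β-rule — branch into ~p1  //  ~p3.
              branch 2.1.1.1 (add ~p1):
                ○ open, literals {p1=0, p2=0, p6=1}.
              branch 2.1.1.2 (add ~p3):
                ○ open, literals {p1=0, p2=0, p3=0, p6=1}.
          branch 2.1.2 (add ~~p1, ~p6):
            × closes — contains both p1 and ~p1.
      branch 2.2 (add ~p1):
        ~(~p1 <-> ~p6): β-rule — branch into ~p1, ~~p6  //  ~~p1, ~p6.
          branch 2.2.1 (add ~p1, ~~p6):
            ~(p1 & p3): β-rule — branch into ~p1  //  ~p3.
              branch 2.2.1.1 (add ~p1):
                ○ open, literals {p1=0, p6=1}.
              branch 2.2.1.2 (add ~p3):
                ○ open, literals {p1=0, p3=0, p6=1}.
          branch 2.2.2 (add ~~p1, ~p6):
            × closes — contains both p1 and ~p1.
5 branches closed, 4 open.
An open branch gives a countermodel: p1=0, p2=0, p6=1 (unmentioned atoms arbitrary); the premises hold there but the conclusion fails.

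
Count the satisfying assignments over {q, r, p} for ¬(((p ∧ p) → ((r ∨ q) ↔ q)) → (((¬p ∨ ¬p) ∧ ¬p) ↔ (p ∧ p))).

7

Initial set: {¬(((p ∧ p) → ((r ∨ q) ↔ q)) → (((¬p ∨ ¬p) ∧ ¬p) ↔ (p ∧ p)))}.
¬(((p ∧ p) → ((r ∨ q) ↔ q)) → (((¬p ∨ ¬p) ∧ ¬p) ↔ (p ∧ p))): α-rule — add ((p ∧ p) → ((r ∨ q) ↔ q)), ¬(((¬p ∨ ¬p) ∧ ¬p) ↔ (p ∧ p)).
((p ∧ p) → ((r ∨ q) ↔ q)): β-rule — branch into ¬(p ∧ p)  //  ((r ∨ q) ↔ q).
  branch 1 (add ¬(p ∧ p)):
    ¬(((¬p ∨ ¬p) ∧ ¬p) ↔ (p ∧ p)): β-rule — branch into ((¬p ∨ ¬p) ∧ ¬p), ¬(p ∧ p)  //  ¬((¬p ∨ ¬p) ∧ ¬p), (p ∧ p).
      branch 1.1 (add ((¬p ∨ ¬p) ∧ ¬p), ¬(p ∧ p)):
        ((¬p ∨ ¬p) ∧ ¬p): α-rule — add (¬p ∨ ¬p), ¬p.
        ¬(p ∧ p): β-rule — branch into ¬p  //  ¬p.
          branch 1.1.1 (add ¬p):
            ¬(p ∧ p): β-rule — branch into ¬p  //  ¬p.
              branch 1.1.1.1 (add ¬p):
                (¬p ∨ ¬p): β-rule — branch into ¬p  //  ¬p.
                  branch 1.1.1.1.1 (add ¬p):
                    ○ open, literals {p=0}.
                  branch 1.1.1.1.2 (add ¬p):
                    ○ open, literals {p=0}.
              branch 1.1.1.2 (add ¬p):
                (¬p ∨ ¬p): β-rule — branch into ¬p  //  ¬p.
                  branch 1.1.1.2.1 (add ¬p):
                    ○ open, literals {p=0}.
                  branch 1.1.1.2.2 (add ¬p):
                    ○ open, literals {p=0}.
          branch 1.1.2 (add ¬p):
            ¬(p ∧ p): β-rule — branch into ¬p  //  ¬p.
              branch 1.1.2.1 (add ¬p):
                (¬p ∨ ¬p): β-rule — branch into ¬p  //  ¬p.
                  branch 1.1.2.1.1 (add ¬p):
                    ○ open, literals {p=0}.
                  branch 1.1.2.1.2 (add ¬p):
                    ○ open, literals {p=0}.
              branch 1.1.2.2 (add ¬p):
                (¬p ∨ ¬p): β-rule — branch into ¬p  //  ¬p.
                  branch 1.1.2.2.1 (add ¬p):
                    ○ open, literals {p=0}.
                  branch 1.1.2.2.2 (add ¬p):
                    ○ open, literals {p=0}.
      branch 1.2 (add ¬((¬p ∨ ¬p) ∧ ¬p), (p ∧ p)):
        (p ∧ p): α-rule — add p, p.
        ¬(p ∧ p): β-rule — branch into ¬p  //  ¬p.
          branch 1.2.1 (add ¬p):
            × closes — contains both p and ¬p.
          branch 1.2.2 (add ¬p):
            × closes — contains both p and ¬p.
  branch 2 (add ((r ∨ q) ↔ q)):
    ¬(((¬p ∨ ¬p) ∧ ¬p) ↔ (p ∧ p)): β-rule — branch into ((¬p ∨ ¬p) ∧ ¬p), ¬(p ∧ p)  //  ¬((¬p ∨ ¬p) ∧ ¬p), (p ∧ p).
      branch 2.1 (add ((¬p ∨ ¬p) ∧ ¬p), ¬(p ∧ p)):
        ((¬p ∨ ¬p) ∧ ¬p): α-rule — add (¬p ∨ ¬p), ¬p.
        ((r ∨ q) ↔ q): β-rule — branch into (r ∨ q), q  //  ¬(r ∨ q), ¬q.
          branch 2.1.1 (add (r ∨ q), q):
            ¬(p ∧ p): β-rule — branch into ¬p  //  ¬p.
              branch 2.1.1.1 (add ¬p):
                (¬p ∨ ¬p): β-rule — branch into ¬p  //  ¬p.
                  branch 2.1.1.1.1 (add ¬p):
                    (r ∨ q): β-rule — branch into r  //  q.
                      branch 2.1.1.1.1.1 (add r):
                        ○ open, literals {p=0, q=1, r=1}.
                      branch 2.1.1.1.1.2 (add q):
                        ○ open, literals {p=0, q=1}.
                  branch 2.1.1.1.2 (add ¬p):
                    (r ∨ q): β-rule — branch into r  //  q.
                      branch 2.1.1.1.2.1 (add r):
                        ○ open, literals {p=0, q=1, r=1}.
                      branch 2.1.1.1.2.2 (add q):
                        ○ open, literals {p=0, q=1}.
              branch 2.1.1.2 (add ¬p):
                (¬p ∨ ¬p): β-rule — branch into ¬p  //  ¬p.
                  branch 2.1.1.2.1 (add ¬p):
                    (r ∨ q): β-rule — branch into r  //  q.
                      branch 2.1.1.2.1.1 (add r):
                        ○ open, literals {p=0, q=1, r=1}.
                      branch 2.1.1.2.1.2 (add q):
                        ○ open, literals {p=0, q=1}.
                  branch 2.1.1.2.2 (add ¬p):
                    (r ∨ q): β-rule — branch into r  //  q.
                      branch 2.1.1.2.2.1 (add r):
                        ○ open, literals {p=0, q=1, r=1}.
                      branch 2.1.1.2.2.2 (add q):
                        ○ open, literals {p=0, q=1}.
          branch 2.1.2 (add ¬(r ∨ q), ¬q):
            ¬(r ∨ q): α-rule — add ¬r, ¬q.
            ¬(p ∧ p): β-rule — branch into ¬p  //  ¬p.
              branch 2.1.2.1 (add ¬p):
                (¬p ∨ ¬p): β-rule — branch into ¬p  //  ¬p.
                  branch 2.1.2.1.1 (add ¬p):
                    ○ open, literals {p=0, q=0, r=0}.
                  branch 2.1.2.1.2 (add ¬p):
                    ○ open, literals {p=0, q=0, r=0}.
              branch 2.1.2.2 (add ¬p):
                (¬p ∨ ¬p): β-rule — branch into ¬p  //  ¬p.
                  branch 2.1.2.2.1 (add ¬p):
                    ○ open, literals {p=0, q=0, r=0}.
                  branch 2.1.2.2.2 (add ¬p):
                    ○ open, literals {p=0, q=0, r=0}.
      branch 2.2 (add ¬((¬p ∨ ¬p) ∧ ¬p), (p ∧ p)):
        (p ∧ p): α-rule — add p, p.
        ((r ∨ q) ↔ q): β-rule — branch into (r ∨ q), q  //  ¬(r ∨ q), ¬q.
          branch 2.2.1 (add (r ∨ q), q):
            ¬((¬p ∨ ¬p) ∧ ¬p): β-rule — branch into ¬(¬p ∨ ¬p)  //  ¬¬p.
              branch 2.2.1.1 (add ¬(¬p ∨ ¬p)):
                ¬(¬p ∨ ¬p): α-rule — add ¬¬p, ¬¬p.
                (r ∨ q): β-rule — branch into r  //  q.
                  branch 2.2.1.1.1 (add r):
                    ○ open, literals {p=1, q=1, r=1}.
                  branch 2.2.1.1.2 (add q):
                    ○ open, literals {p=1, q=1}.
              branch 2.2.1.2 (add ¬¬p):
                (r ∨ q): β-rule — branch into r  //  q.
                  branch 2.2.1.2.1 (add r):
                    ○ open, literals {p=1, q=1, r=1}.
                  branch 2.2.1.2.2 (add q):
                    ○ open, literals {p=1, q=1}.
          branch 2.2.2 (add ¬(r ∨ q), ¬q):
            ¬(r ∨ q): α-rule — add ¬r, ¬q.
            ¬((¬p ∨ ¬p) ∧ ¬p): β-rule — branch into ¬(¬p ∨ ¬p)  //  ¬¬p.
              branch 2.2.2.1 (add ¬(¬p ∨ ¬p)):
                ¬(¬p ∨ ¬p): α-rule — add ¬¬p, ¬¬p.
                ○ open, literals {p=1, q=0, r=0}.
              branch 2.2.2.2 (add ¬¬p):
                ○ open, literals {p=1, q=0, r=0}.
2 branches closed, 26 open.
Each open branch fixes some atoms; the unmentioned ones are free. Counting distinct full assignments: branch {p=0} (q, r) contributes 4 new; branch {p=0} (q, r) contributes 0 new; branch {p=0} (q, r) contributes 0 new; branch {p=0} (q, r) contributes 0 new; branch {p=0} (q, r) contributes 0 new; branch {p=0} (q, r) contributes 0 new; branch {p=0} (q, r) contributes 0 new; branch {p=0} (q, r) contributes 0 new; branch {p=0, q=1, r=1} (none free) contributes 0 new; branch {p=0, q=1} (r) contributes 0 new; branch {p=0, q=1, r=1} (none free) contributes 0 new; branch {p=0, q=1} (r) contributes 0 new; branch {p=0, q=1, r=1} (none free) contributes 0 new; branch {p=0, q=1} (r) contributes 0 new; branch {p=0, q=1, r=1} (none free) contributes 0 new; branch {p=0, q=1} (r) contributes 0 new; branch {p=0, q=0, r=0} (none free) contributes 0 new; branch {p=0, q=0, r=0} (none free) contributes 0 new; branch {p=0, q=0, r=0} (none free) contributes 0 new; branch {p=0, q=0, r=0} (none free) contributes 0 new; branch {p=1, q=1, r=1} (none free) contributes 1 new; branch {p=1, q=1} (r) contributes 1 new; branch {p=1, q=1, r=1} (none free) contributes 0 new; branch {p=1, q=1} (r) contributes 0 new; branch {p=1, q=0, r=0} (none free) contributes 1 new; branch {p=1, q=0, r=0} (none free) contributes 0 new. Total: 7.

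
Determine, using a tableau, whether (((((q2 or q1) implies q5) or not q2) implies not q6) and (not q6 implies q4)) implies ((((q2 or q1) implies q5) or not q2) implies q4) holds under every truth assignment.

Valid

Assume the negation and expand:
Initial set: {not ((((((q2 or q1) implies q5) or not q2) implies not q6) and (not q6 implies q4)) implies ((((q2 or q1) implies q5) or not q2) implies q4))}.
not ((((((q2 or q1) implies q5) or not q2) implies not q6) and (not q6 implies q4)) implies ((((q2 or q1) implies q5) or not q2) implies q4)): α-rule — add (((((q2 or q1) implies q5) or not q2) implies not q6) and (not q6 implies q4)), not ((((q2 or q1) implies q5) or not q2) implies q4).
(((((q2 or q1) implies q5) or not q2) implies not q6) and (not q6 implies q4)): α-rule — add ((((q2 or q1) implies q5) or not q2) implies not q6), (not q6 implies q4).
not ((((q2 or q1) implies q5) or not q2) implies q4): α-rule — add (((q2 or q1) implies q5) or not q2), not q4.
((((q2 or q1) implies q5) or not q2) implies not q6): β-rule — branch into not (((q2 or q1) implies q5) or not q2)  //  not q6.
  branch 1 (add not (((q2 or q1) implies q5) or not q2)):
    not (((q2 or q1) implies q5) or not q2): α-rule — add not ((q2 or q1) implies q5), not not q2.
    not ((q2 or q1) implies q5): α-rule — add (q2 or q1), not q5.
    (not q6 implies q4): β-rule — branch into not not q6  //  q4.
      branch 1.1 (add not not q6):
        (((q2 or q1) implies q5) or not q2): β-rule — branch into ((q2 or q1) implies q5)  //  not q2.
          branch 1.1.1 (add ((q2 or q1) implies q5)):
            (q2 or q1): β-rule — branch into q2  //  q1.
              branch 1.1.1.1 (add q2):
                ((q2 or q1) implies q5): β-rule — branch into not (q2 or q1)  //  q5.
                  branch 1.1.1.1.1 (add not (q2 or q1)):
                    not (q2 or q1): α-rule — add not q2, not q1.
                    × closes — contains both q2 and not q2.
                  branch 1.1.1.1.2 (add q5):
                    × closes — contains both q5 and not q5.
              branch 1.1.1.2 (add q1):
                ((q2 or q1) implies q5): β-rule — branch into not (q2 or q1)  //  q5.
                  branch 1.1.1.2.1 (add not (q2 or q1)):
                    not (q2 or q1): α-rule — add not q2, not q1.
                    × closes — contains both q2 and not q2.
                  branch 1.1.1.2.2 (add q5):
                    × closes — contains both q5 and not q5.
          branch 1.1.2 (add not q2):
            × closes — contains both q2 and not q2.
      branch 1.2 (add q4):
        × closes — contains both q4 and not q4.
  branch 2 (add not q6):
    (not q6 implies q4): β-rule — branch into not not q6  //  q4.
      branch 2.1 (add not not q6):
        × closes — contains both q6 and not q6.
      branch 2.2 (add q4):
        × closes — contains both q4 and not q4.
All 8 branches close.
Every branch closed, so the negation is unsatisfiable and the formula is valid.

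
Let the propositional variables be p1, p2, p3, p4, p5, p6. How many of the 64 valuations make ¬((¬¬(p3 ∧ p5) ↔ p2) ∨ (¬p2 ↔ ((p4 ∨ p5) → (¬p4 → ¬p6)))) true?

24

Initial set: {T ¬((¬¬(p3 ∧ p5) ↔ p2) ∨ (¬p2 ↔ ((p4 ∨ p5) → (¬p4 → ¬p6))))}.
T ¬((¬¬(p3 ∧ p5) ↔ p2) ∨ (¬p2 ↔ ((p4 ∨ p5) → (¬p4 → ¬p6)))): α-rule — add F (¬¬(p3 ∧ p5) ↔ p2), F (¬p2 ↔ ((p4 ∨ p5) → (¬p4 → ¬p6))).
F (¬¬(p3 ∧ p5) ↔ p2): β-rule — branch into T ¬¬(p3 ∧ p5), F p2  //  F ¬¬(p3 ∧ p5), T p2.
  branch 1 (add T ¬¬(p3 ∧ p5), F p2):
    T ¬¬(p3 ∧ p5): drop double negation, giving T (p3 ∧ p5).
    T (p3 ∧ p5): α-rule — add T p3, T p5.
    F (¬p2 ↔ ((p4 ∨ p5) → (¬p4 → ¬p6))): β-rule — branch into T ¬p2, F ((p4 ∨ p5) → (¬p4 → ¬p6))  //  F ¬p2, T ((p4 ∨ p5) → (¬p4 → ¬p6)).
      branch 1.1 (add T ¬p2, F ((p4 ∨ p5) → (¬p4 → ¬p6))):
        F ((p4 ∨ p5) → (¬p4 → ¬p6)): α-rule — add T (p4 ∨ p5), F (¬p4 → ¬p6).
        F (¬p4 → ¬p6): α-rule — add T ¬p4, F ¬p6.
        T (p4 ∨ p5): β-rule — branch into T p4  //  T p5.
          branch 1.1.1 (add T p4):
            × closes — contains both p4 and ¬p4.
          branch 1.1.2 (add T p5):
            ○ open, literals {p2=F, p3=T, p4=F, p5=T, p6=T}.
      branch 1.2 (add F ¬p2, T ((p4 ∨ p5) → (¬p4 → ¬p6))):
        × closes — contains both p2 and ¬p2.
  branch 2 (add F ¬¬(p3 ∧ p5), T p2):
    F ¬¬(p3 ∧ p5): drop double negation, giving F (p3 ∧ p5).
    F (¬p2 ↔ ((p4 ∨ p5) → (¬p4 → ¬p6))): β-rule — branch into T ¬p2, F ((p4 ∨ p5) → (¬p4 → ¬p6))  //  F ¬p2, T ((p4 ∨ p5) → (¬p4 → ¬p6)).
      branch 2.1 (add T ¬p2, F ((p4 ∨ p5) → (¬p4 → ¬p6))):
        × closes — contains both p2 and ¬p2.
      branch 2.2 (add F ¬p2, T ((p4 ∨ p5) → (¬p4 → ¬p6))):
        F (p3 ∧ p5): β-rule — branch into F p3  //  F p5.
          branch 2.2.1 (add F p3):
            T ((p4 ∨ p5) → (¬p4 → ¬p6)): β-rule — branch into F (p4 ∨ p5)  //  T (¬p4 → ¬p6).
              branch 2.2.1.1 (add F (p4 ∨ p5)):
                F (p4 ∨ p5): α-rule — add F p4, F p5.
                ○ open, literals {p2=T, p3=F, p4=F, p5=F}.
              branch 2.2.1.2 (add T (¬p4 → ¬p6)):
                T (¬p4 → ¬p6): β-rule — branch into F ¬p4  //  T ¬p6.
                  branch 2.2.1.2.1 (add F ¬p4):
                    ○ open, literals {p2=T, p3=F, p4=T}.
                  branch 2.2.1.2.2 (add T ¬p6):
                    ○ open, literals {p2=T, p3=F, p6=F}.
          branch 2.2.2 (add F p5):
            T ((p4 ∨ p5) → (¬p4 → ¬p6)): β-rule — branch into F (p4 ∨ p5)  //  T (¬p4 → ¬p6).
              branch 2.2.2.1 (add F (p4 ∨ p5)):
                F (p4 ∨ p5): α-rule — add F p4, F p5.
                ○ open, literals {p2=T, p4=F, p5=F}.
              branch 2.2.2.2 (add T (¬p4 → ¬p6)):
                T (¬p4 → ¬p6): β-rule — branch into F ¬p4  //  T ¬p6.
                  branch 2.2.2.2.1 (add F ¬p4):
                    ○ open, literals {p2=T, p4=T, p5=F}.
                  branch 2.2.2.2.2 (add T ¬p6):
                    ○ open, literals {p2=T, p5=F, p6=F}.
3 branches closed, 7 open.
Each open branch fixes some atoms; the unmentioned ones are free. Counting distinct full assignments: branch {p2=F, p3=T, p4=F, p5=T, p6=T} (p1) contributes 2 new; branch {p2=T, p3=F, p4=F, p5=F} (p1, p6) contributes 4 new; branch {p2=T, p3=F, p4=T} (p1, p5, p6) contributes 8 new; branch {p2=T, p3=F, p6=F} (p1, p4, p5) contributes 2 new; branch {p2=T, p4=F, p5=F} (p1, p3, p6) contributes 4 new; branch {p2=T, p4=T, p5=F} (p1, p3, p6) contributes 4 new; branch {p2=T, p5=F, p6=F} (p1, p3, p4) contributes 0 new. Total: 24.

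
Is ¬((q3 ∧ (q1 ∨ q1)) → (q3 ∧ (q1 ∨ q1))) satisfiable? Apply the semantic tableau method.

Unsatisfiable

Initial set: {¬((q3 ∧ (q1 ∨ q1)) → (q3 ∧ (q1 ∨ q1)))}.
¬((q3 ∧ (q1 ∨ q1)) → (q3 ∧ (q1 ∨ q1))): α-rule — add (q3 ∧ (q1 ∨ q1)), ¬(q3 ∧ (q1 ∨ q1)).
(q3 ∧ (q1 ∨ q1)): α-rule — add q3, (q1 ∨ q1).
¬(q3 ∧ (q1 ∨ q1)): β-rule — branch into ¬q3  //  ¬(q1 ∨ q1).
  branch 1 (add ¬q3):
    × closes — contains both q3 and ¬q3.
  branch 2 (add ¬(q1 ∨ q1)):
    ¬(q1 ∨ q1): α-rule — add ¬q1, ¬q1.
    (q1 ∨ q1): β-rule — branch into q1  //  q1.
      branch 2.1 (add q1):
        × closes — contains both q1 and ¬q1.
      branch 2.2 (add q1):
        × closes — contains both q1 and ¬q1.
All 3 branches close.
Every branch closed; the formula is unsatisfiable.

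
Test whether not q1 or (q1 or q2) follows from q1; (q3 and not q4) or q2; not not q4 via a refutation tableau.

Yes

Initial set: {T q1; T ((q3 and not q4) or q2); T not not q4; F (not q1 or (q1 or q2))}.
T not not q4: drop double negation, giving T q4.
F (not q1 or (q1 or q2)): α-rule — add F not q1, F (q1 or q2).
F (q1 or q2): α-rule — add F q1, F q2.
× closes — contains both q1 and not q1.
All 1 branch closes.
Every branch closed, so the premises entail the conclusion.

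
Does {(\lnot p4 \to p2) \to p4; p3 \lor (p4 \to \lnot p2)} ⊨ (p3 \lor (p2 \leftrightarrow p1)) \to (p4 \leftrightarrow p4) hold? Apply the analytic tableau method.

Yes

Initial set: {((\lnot p4 \to p2) \to p4); (p3 \lor (p4 \to \lnot p2)); \lnot ((p3 \lor (p2 \leftrightarrow p1)) \to (p4 \leftrightarrow p4))}.
\lnot ((p3 \lor (p2 \leftrightarrow p1)) \to (p4 \leftrightarrow p4)): α-rule — add (p3 \lor (p2 \leftrightarrow p1)), \lnot (p4 \leftrightarrow p4).
((\lnot p4 \to p2) \to p4): β-rule — branch into \lnot (\lnot p4 \to p2)  //  p4.
  branch 1 (add \lnot (\lnot p4 \to p2)):
    \lnot (\lnot p4 \to p2): α-rule — add \lnot p4, \lnot p2.
    (p3 \lor (p4 \to \lnot p2)): β-rule — branch into p3  //  (p4 \to \lnot p2).
      branch 1.1 (add p3):
        (p3 \lor (p2 \leftrightarrow p1)): β-rule — branch into p3  //  (p2 \leftrightarrow p1).
          branch 1.1.1 (add p3):
            \lnot (p4 \leftrightarrow p4): β-rule — branch into p4, \lnot p4  //  \lnot p4, p4.
              branch 1.1.1.1 (add p4, \lnot p4):
                × closes — contains both p4 and \lnot p4.
              branch 1.1.1.2 (add \lnot p4, p4):
                × closes — contains both p4 and \lnot p4.
          branch 1.1.2 (add (p2 \leftrightarrow p1)):
            \lnot (p4 \leftrightarrow p4): β-rule — branch into p4, \lnot p4  //  \lnot p4, p4.
              branch 1.1.2.1 (add p4, \lnot p4):
                × closes — contains both p4 and \lnot p4.
              branch 1.1.2.2 (add \lnot p4, p4):
                × closes — contains both p4 and \lnot p4.
      branch 1.2 (add (p4 \to \lnot p2)):
        (p3 \lor (p2 \leftrightarrow p1)): β-rule — branch into p3  //  (p2 \leftrightarrow p1).
          branch 1.2.1 (add p3):
            \lnot (p4 \leftrightarrow p4): β-rule — branch into p4, \lnot p4  //  \lnot p4, p4.
              branch 1.2.1.1 (add p4, \lnot p4):
                × closes — contains both p4 and \lnot p4.
              branch 1.2.1.2 (add \lnot p4, p4):
                × closes — contains both p4 and \lnot p4.
          branch 1.2.2 (add (p2 \leftrightarrow p1)):
            \lnot (p4 \leftrightarrow p4): β-rule — branch into p4, \lnot p4  //  \lnot p4, p4.
              branch 1.2.2.1 (add p4, \lnot p4):
                × closes — contains both p4 and \lnot p4.
              branch 1.2.2.2 (add \lnot p4, p4):
                × closes — contains both p4 and \lnot p4.
  branch 2 (add p4):
    (p3 \lor (p4 \to \lnot p2)): β-rule — branch into p3  //  (p4 \to \lnot p2).
      branch 2.1 (add p3):
        (p3 \lor (p2 \leftrightarrow p1)): β-rule — branch into p3  //  (p2 \leftrightarrow p1).
          branch 2.1.1 (add p3):
            \lnot (p4 \leftrightarrow p4): β-rule — branch into p4, \lnot p4  //  \lnot p4, p4.
              branch 2.1.1.1 (add p4, \lnot p4):
                × closes — contains both p4 and \lnot p4.
              branch 2.1.1.2 (add \lnot p4, p4):
                × closes — contains both p4 and \lnot p4.
          branch 2.1.2 (add (p2 \leftrightarrow p1)):
            \lnot (p4 \leftrightarrow p4): β-rule — branch into p4, \lnot p4  //  \lnot p4, p4.
              branch 2.1.2.1 (add p4, \lnot p4):
                × closes — contains both p4 and \lnot p4.
              branch 2.1.2.2 (add \lnot p4, p4):
                × closes — contains both p4 and \lnot p4.
      branch 2.2 (add (p4 \to \lnot p2)):
        (p3 \lor (p2 \leftrightarrow p1)): β-rule — branch into p3  //  (p2 \leftrightarrow p1).
          branch 2.2.1 (add p3):
            \lnot (p4 \leftrightarrow p4): β-rule — branch into p4, \lnot p4  //  \lnot p4, p4.
              branch 2.2.1.1 (add p4, \lnot p4):
                × closes — contains both p4 and \lnot p4.
              branch 2.2.1.2 (add \lnot p4, p4):
                × closes — contains both p4 and \lnot p4.
          branch 2.2.2 (add (p2 \leftrightarrow p1)):
            \lnot (p4 \leftrightarrow p4): β-rule — branch into p4, \lnot p4  //  \lnot p4, p4.
              branch 2.2.2.1 (add p4, \lnot p4):
                × closes — contains both p4 and \lnot p4.
              branch 2.2.2.2 (add \lnot p4, p4):
                × closes — contains both p4 and \lnot p4.
All 16 branches close.
Every branch closed, so the premises entail the conclusion.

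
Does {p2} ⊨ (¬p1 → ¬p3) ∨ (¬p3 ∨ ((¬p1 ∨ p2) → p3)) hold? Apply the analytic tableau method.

Initial set: {p2; ¬((¬p1 → ¬p3) ∨ (¬p3 ∨ ((¬p1 ∨ p2) → p3)))}.
¬((¬p1 → ¬p3) ∨ (¬p3 ∨ ((¬p1 ∨ p2) → p3))): α-rule — add ¬(¬p1 → ¬p3), ¬(¬p3 ∨ ((¬p1 ∨ p2) → p3)).
¬(¬p1 → ¬p3): α-rule — add ¬p1, ¬¬p3.
¬(¬p3 ∨ ((¬p1 ∨ p2) → p3)): α-rule — add ¬¬p3, ¬((¬p1 ∨ p2) → p3).
¬((¬p1 ∨ p2) → p3): α-rule — add (¬p1 ∨ p2), ¬p3.
× closes — contains both p3 and ¬p3.
All 1 branch closes.
Every branch closed, so the premises entail the conclusion.

Yes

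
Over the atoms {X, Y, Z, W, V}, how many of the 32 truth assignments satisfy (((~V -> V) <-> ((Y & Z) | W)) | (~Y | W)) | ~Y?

Initial set: {((((~V -> V) <-> ((Y & Z) | W)) | (~Y | W)) | ~Y)}.
((((~V -> V) <-> ((Y & Z) | W)) | (~Y | W)) | ~Y): β-rule — branch into (((~V -> V) <-> ((Y & Z) | W)) | (~Y | W))  //  ~Y.
  branch 1 (add (((~V -> V) <-> ((Y & Z) | W)) | (~Y | W))):
    (((~V -> V) <-> ((Y & Z) | W)) | (~Y | W)): β-rule — branch into ((~V -> V) <-> ((Y & Z) | W))  //  (~Y | W).
      branch 1.1 (add ((~V -> V) <-> ((Y & Z) | W))):
        ((~V -> V) <-> ((Y & Z) | W)): β-rule — branch into (~V -> V), ((Y & Z) | W)  //  ~(~V -> V), ~((Y & Z) | W).
          branch 1.1.1 (add (~V -> V), ((Y & Z) | W)):
            (~V -> V): β-rule — branch into ~~V  //  V.
              branch 1.1.1.1 (add ~~V):
                ((Y & Z) | W): β-rule — branch into (Y & Z)  //  W.
                  branch 1.1.1.1.1 (add (Y & Z)):
                    (Y & Z): α-rule — add Y, Z.
                    ○ open, literals {V=true, Y=true, Z=true}.
                  branch 1.1.1.1.2 (add W):
                    ○ open, literals {V=true, W=true}.
              branch 1.1.1.2 (add V):
                ((Y & Z) | W): β-rule — branch into (Y & Z)  //  W.
                  branch 1.1.1.2.1 (add (Y & Z)):
                    (Y & Z): α-rule — add Y, Z.
                    ○ open, literals {V=true, Y=true, Z=true}.
                  branch 1.1.1.2.2 (add W):
                    ○ open, literals {V=true, W=true}.
          branch 1.1.2 (add ~(~V -> V), ~((Y & Z) | W)):
            ~(~V -> V): α-rule — add ~V, ~V.
            ~((Y & Z) | W): α-rule — add ~(Y & Z), ~W.
            ~(Y & Z): β-rule — branch into ~Y  //  ~Z.
              branch 1.1.2.1 (add ~Y):
                ○ open, literals {V=false, W=false, Y=false}.
              branch 1.1.2.2 (add ~Z):
                ○ open, literals {V=false, W=false, Z=false}.
      branch 1.2 (add (~Y | W)):
        (~Y | W): β-rule — branch into ~Y  //  W.
          branch 1.2.1 (add ~Y):
            ○ open, literals {Y=false}.
          branch 1.2.2 (add W):
            ○ open, literals {W=true}.
  branch 2 (add ~Y):
    ○ open, literals {Y=false}.
0 branches closed, 9 open.
Each open branch fixes some atoms; the unmentioned ones are free. Counting distinct full assignments: branch {V=true, Y=true, Z=true} (X, W) contributes 4 new; branch {V=true, W=true} (X, Y, Z) contributes 6 new; branch {V=true, Y=true, Z=true} (X, W) contributes 0 new; branch {V=true, W=true} (X, Y, Z) contributes 0 new; branch {V=false, W=false, Y=false} (X, Z) contributes 4 new; branch {V=false, W=false, Z=false} (X, Y) contributes 2 new; branch {Y=false} (X, Z, W, V) contributes 8 new; branch {W=true} (X, Y, Z, V) contributes 4 new; branch {Y=false} (X, Z, W, V) contributes 0 new. Total: 28.

28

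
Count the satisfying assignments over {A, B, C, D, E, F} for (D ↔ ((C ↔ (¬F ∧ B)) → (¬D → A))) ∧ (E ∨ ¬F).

30

Initial set: {((D ↔ ((C ↔ (¬F ∧ B)) → (¬D → A))) ∧ (E ∨ ¬F))}.
((D ↔ ((C ↔ (¬F ∧ B)) → (¬D → A))) ∧ (E ∨ ¬F)): α-rule — add (D ↔ ((C ↔ (¬F ∧ B)) → (¬D → A))), (E ∨ ¬F).
(D ↔ ((C ↔ (¬F ∧ B)) → (¬D → A))): β-rule — branch into D, ((C ↔ (¬F ∧ B)) → (¬D → A))  //  ¬D, ¬((C ↔ (¬F ∧ B)) → (¬D → A)).
  branch 1 (add D, ((C ↔ (¬F ∧ B)) → (¬D → A))):
    (E ∨ ¬F): β-rule — branch into E  //  ¬F.
      branch 1.1 (add E):
        ((C ↔ (¬F ∧ B)) → (¬D → A)): β-rule — branch into ¬(C ↔ (¬F ∧ B))  //  (¬D → A).
          branch 1.1.1 (add ¬(C ↔ (¬F ∧ B))):
            ¬(C ↔ (¬F ∧ B)): β-rule — branch into C, ¬(¬F ∧ B)  //  ¬C, (¬F ∧ B).
              branch 1.1.1.1 (add C, ¬(¬F ∧ B)):
                ¬(¬F ∧ B): β-rule — branch into ¬¬F  //  ¬B.
                  branch 1.1.1.1.1 (add ¬¬F):
                    ○ open, literals {C=T, D=T, E=T, F=T}.
                  branch 1.1.1.1.2 (add ¬B):
                    ○ open, literals {B=F, C=T, D=T, E=T}.
              branch 1.1.1.2 (add ¬C, (¬F ∧ B)):
                (¬F ∧ B): α-rule — add ¬F, B.
                ○ open, literals {B=T, C=F, D=T, E=T, F=F}.
          branch 1.1.2 (add (¬D → A)):
            (¬D → A): β-rule — branch into ¬¬D  //  A.
              branch 1.1.2.1 (add ¬¬D):
                ○ open, literals {D=T, E=T}.
              branch 1.1.2.2 (add A):
                ○ open, literals {A=T, D=T, E=T}.
      branch 1.2 (add ¬F):
        ((C ↔ (¬F ∧ B)) → (¬D → A)): β-rule — branch into ¬(C ↔ (¬F ∧ B))  //  (¬D → A).
          branch 1.2.1 (add ¬(C ↔ (¬F ∧ B))):
            ¬(C ↔ (¬F ∧ B)): β-rule — branch into C, ¬(¬F ∧ B)  //  ¬C, (¬F ∧ B).
              branch 1.2.1.1 (add C, ¬(¬F ∧ B)):
                ¬(¬F ∧ B): β-rule — branch into ¬¬F  //  ¬B.
                  branch 1.2.1.1.1 (add ¬¬F):
                    × closes — contains both F and ¬F.
                  branch 1.2.1.1.2 (add ¬B):
                    ○ open, literals {B=F, C=T, D=T, F=F}.
              branch 1.2.1.2 (add ¬C, (¬F ∧ B)):
                (¬F ∧ B): α-rule — add ¬F, B.
                ○ open, literals {B=T, C=F, D=T, F=F}.
          branch 1.2.2 (add (¬D → A)):
            (¬D → A): β-rule — branch into ¬¬D  //  A.
              branch 1.2.2.1 (add ¬¬D):
                ○ open, literals {D=T, F=F}.
              branch 1.2.2.2 (add A):
                ○ open, literals {A=T, D=T, F=F}.
  branch 2 (add ¬D, ¬((C ↔ (¬F ∧ B)) → (¬D → A))):
    ¬((C ↔ (¬F ∧ B)) → (¬D → A)): α-rule — add (C ↔ (¬F ∧ B)), ¬(¬D → A).
    ¬(¬D → A): α-rule — add ¬D, ¬A.
    (E ∨ ¬F): β-rule — branch into E  //  ¬F.
      branch 2.1 (add E):
        (C ↔ (¬F ∧ B)): β-rule — branch into C, (¬F ∧ B)  //  ¬C, ¬(¬F ∧ B).
          branch 2.1.1 (add C, (¬F ∧ B)):
            (¬F ∧ B): α-rule — add ¬F, B.
            ○ open, literals {A=F, B=T, C=T, D=F, E=T, F=F}.
          branch 2.1.2 (add ¬C, ¬(¬F ∧ B)):
            ¬(¬F ∧ B): β-rule — branch into ¬¬F  //  ¬B.
              branch 2.1.2.1 (add ¬¬F):
                ○ open, literals {A=F, C=F, D=F, E=T, F=T}.
              branch 2.1.2.2 (add ¬B):
                ○ open, literals {A=F, B=F, C=F, D=F, E=T}.
      branch 2.2 (add ¬F):
        (C ↔ (¬F ∧ B)): β-rule — branch into C, (¬F ∧ B)  //  ¬C, ¬(¬F ∧ B).
          branch 2.2.1 (add C, (¬F ∧ B)):
            (¬F ∧ B): α-rule — add ¬F, B.
            ○ open, literals {A=F, B=T, C=T, D=F, F=F}.
          branch 2.2.2 (add ¬C, ¬(¬F ∧ B)):
            ¬(¬F ∧ B): β-rule — branch into ¬¬F  //  ¬B.
              branch 2.2.2.1 (add ¬¬F):
                × closes — contains both F and ¬F.
              branch 2.2.2.2 (add ¬B):
                ○ open, literals {A=F, B=F, C=F, D=F, F=F}.
2 branches closed, 14 open.
Each open branch fixes some atoms; the unmentioned ones are free. Counting distinct full assignments: branch {C=T, D=T, E=T, F=T} (A, B) contributes 4 new; branch {B=F, C=T, D=T, E=T} (A, F) contributes 2 new; branch {B=T, C=F, D=T, E=T, F=F} (A) contributes 2 new; branch {D=T, E=T} (A, B, C, F) contributes 8 new; branch {A=T, D=T, E=T} (B, C, F) contributes 0 new; branch {B=F, C=T, D=T, F=F} (A, E) contributes 2 new; branch {B=T, C=F, D=T, F=F} (A, E) contributes 2 new; branch {D=T, F=F} (A, B, C, E) contributes 4 new; branch {A=T, D=T, F=F} (B, C, E) contributes 0 new; branch {A=F, B=T, C=T, D=F, E=T, F=F} (none free) contributes 1 new; branch {A=F, C=F, D=F, E=T, F=T} (B) contributes 2 new; branch {A=F, B=F, C=F, D=F, E=T} (F) contributes 1 new; branch {A=F, B=T, C=T, D=F, F=F} (E) contributes 1 new; branch {A=F, B=F, C=F, D=F, F=F} (E) contributes 1 new. Total: 30.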